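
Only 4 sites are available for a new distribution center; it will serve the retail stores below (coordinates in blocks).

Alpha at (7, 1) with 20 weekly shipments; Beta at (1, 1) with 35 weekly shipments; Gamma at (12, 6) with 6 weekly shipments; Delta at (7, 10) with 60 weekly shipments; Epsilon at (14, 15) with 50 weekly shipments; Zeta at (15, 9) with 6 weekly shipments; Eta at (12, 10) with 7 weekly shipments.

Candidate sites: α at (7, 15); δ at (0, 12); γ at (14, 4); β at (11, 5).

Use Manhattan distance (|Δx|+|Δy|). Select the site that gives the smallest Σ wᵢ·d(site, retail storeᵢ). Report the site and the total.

α, total 1868 blocks

Total weighted distance at each candidate:
  α (7, 15): total = 1868
  δ (0, 12): total = 2484
  γ (14, 4): total = 2206
  β (11, 5): total = 1942
Minimum is at α with total 1868 blocks.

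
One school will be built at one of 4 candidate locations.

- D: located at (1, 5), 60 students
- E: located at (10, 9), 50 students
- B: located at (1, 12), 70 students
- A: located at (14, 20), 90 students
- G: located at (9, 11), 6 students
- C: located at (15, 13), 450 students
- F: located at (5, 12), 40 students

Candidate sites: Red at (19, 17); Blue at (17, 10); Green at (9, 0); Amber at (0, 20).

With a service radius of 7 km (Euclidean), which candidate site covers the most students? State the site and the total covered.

Red, covering 540

Coverage radius r = 7 km; a point is covered iff (Δx)²+(Δy)² ≤ 7² = 49.
  Red (19, 17): covers {A, C} → 540
  Blue (17, 10): covers {C} → 450
  Green (9, 0): covers {none} → 0
  Amber (0, 20): covers {none} → 0
Maximum coverage at Red: 540 students.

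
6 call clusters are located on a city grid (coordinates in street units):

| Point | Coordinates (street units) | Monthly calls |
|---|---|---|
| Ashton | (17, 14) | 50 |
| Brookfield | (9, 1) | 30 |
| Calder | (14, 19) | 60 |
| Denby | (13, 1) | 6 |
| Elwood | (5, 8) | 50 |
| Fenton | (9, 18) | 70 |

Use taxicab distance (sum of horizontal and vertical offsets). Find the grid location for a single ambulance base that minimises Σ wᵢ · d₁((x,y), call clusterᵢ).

Manhattan distance separates: Σwᵢ(|x−xᵢ|+|y−yᵢ|) = Σwᵢ|x−xᵢ| + Σwᵢ|y−yᵢ|, so x and y are optimised independently as 1-D weighted medians.
Total weight W = 266; half = 133.
x-coordinate, sorted with cumulative weight:
  x=5 (Elwood, w=50) cum 50
  x=9 (Brookfield, w=30) cum 80
  x=9 (Fenton, w=70) cum 150  ← median
  x=13 (Denby, w=6) cum 156
  x=14 (Calder, w=60) cum 216
  x=17 (Ashton, w=50) cum 266
⇒ x* = 9
y-coordinate, sorted with cumulative weight:
  y=1 (Brookfield, w=30) cum 30
  y=1 (Denby, w=6) cum 36
  y=8 (Elwood, w=50) cum 86
  y=14 (Ashton, w=50) cum 136  ← median
  y=18 (Fenton, w=70) cum 206
  y=19 (Calder, w=60) cum 266
⇒ y* = 14

(9, 14)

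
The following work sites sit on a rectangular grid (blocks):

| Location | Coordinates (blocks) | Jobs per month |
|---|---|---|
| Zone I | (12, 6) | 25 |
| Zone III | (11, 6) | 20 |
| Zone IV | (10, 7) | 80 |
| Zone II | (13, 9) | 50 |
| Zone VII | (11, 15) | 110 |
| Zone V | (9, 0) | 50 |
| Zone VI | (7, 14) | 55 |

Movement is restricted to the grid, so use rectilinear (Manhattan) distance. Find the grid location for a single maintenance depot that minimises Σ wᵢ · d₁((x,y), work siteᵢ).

Manhattan distance separates: Σwᵢ(|x−xᵢ|+|y−yᵢ|) = Σwᵢ|x−xᵢ| + Σwᵢ|y−yᵢ|, so x and y are optimised independently as 1-D weighted medians.
Total weight W = 390; half = 195.
x-coordinate, sorted with cumulative weight:
  x=7 (Zone VI, w=55) cum 55
  x=9 (Zone V, w=50) cum 105
  x=10 (Zone IV, w=80) cum 185
  x=11 (Zone III, w=20) cum 205  ← median
  x=11 (Zone VII, w=110) cum 315
  x=12 (Zone I, w=25) cum 340
  x=13 (Zone II, w=50) cum 390
⇒ x* = 11
y-coordinate, sorted with cumulative weight:
  y=0 (Zone V, w=50) cum 50
  y=6 (Zone I, w=25) cum 75
  y=6 (Zone III, w=20) cum 95
  y=7 (Zone IV, w=80) cum 175
  y=9 (Zone II, w=50) cum 225  ← median
  y=14 (Zone VI, w=55) cum 280
  y=15 (Zone VII, w=110) cum 390
⇒ y* = 9

(11, 9)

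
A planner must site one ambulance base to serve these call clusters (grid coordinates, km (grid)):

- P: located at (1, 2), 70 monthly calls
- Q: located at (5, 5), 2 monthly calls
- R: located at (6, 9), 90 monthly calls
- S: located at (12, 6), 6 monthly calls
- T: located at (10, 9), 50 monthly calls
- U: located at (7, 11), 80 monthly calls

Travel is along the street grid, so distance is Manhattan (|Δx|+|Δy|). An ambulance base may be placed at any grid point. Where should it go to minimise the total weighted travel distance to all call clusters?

(6, 9)

Manhattan distance separates: Σwᵢ(|x−xᵢ|+|y−yᵢ|) = Σwᵢ|x−xᵢ| + Σwᵢ|y−yᵢ|, so x and y are optimised independently as 1-D weighted medians.
Total weight W = 298; half = 149.
x-coordinate, sorted with cumulative weight:
  x=1 (P, w=70) cum 70
  x=5 (Q, w=2) cum 72
  x=6 (R, w=90) cum 162  ← median
  x=7 (U, w=80) cum 242
  x=10 (T, w=50) cum 292
  x=12 (S, w=6) cum 298
⇒ x* = 6
y-coordinate, sorted with cumulative weight:
  y=2 (P, w=70) cum 70
  y=5 (Q, w=2) cum 72
  y=6 (S, w=6) cum 78
  y=9 (R, w=90) cum 168  ← median
  y=9 (T, w=50) cum 218
  y=11 (U, w=80) cum 298
⇒ y* = 9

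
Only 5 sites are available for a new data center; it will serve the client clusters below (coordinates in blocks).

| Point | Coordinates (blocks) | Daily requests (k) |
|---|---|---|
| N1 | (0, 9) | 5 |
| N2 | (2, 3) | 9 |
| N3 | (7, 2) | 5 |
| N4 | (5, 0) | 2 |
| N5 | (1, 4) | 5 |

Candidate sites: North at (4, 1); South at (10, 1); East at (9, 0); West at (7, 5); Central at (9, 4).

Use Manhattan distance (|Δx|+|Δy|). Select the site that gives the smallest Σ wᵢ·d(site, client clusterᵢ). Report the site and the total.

Total weighted distance at each candidate:
  North (4, 1): total = 150
  South (10, 1): total = 272
  East (9, 0): total = 268
  West (7, 5): total = 182
  Central (9, 4): total = 218
Minimum is at North with total 150 blocks.

North, total 150 blocks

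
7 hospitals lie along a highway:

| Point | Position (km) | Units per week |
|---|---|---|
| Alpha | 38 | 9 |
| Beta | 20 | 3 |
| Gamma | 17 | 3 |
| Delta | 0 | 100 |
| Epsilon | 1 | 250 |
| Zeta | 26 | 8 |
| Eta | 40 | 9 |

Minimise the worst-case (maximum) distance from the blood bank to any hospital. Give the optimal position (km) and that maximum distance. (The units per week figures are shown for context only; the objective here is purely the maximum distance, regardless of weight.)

The 1-center on a line is the midpoint of the two extreme points: leftmost at 0, rightmost at 40.
Optimal location = (0 + 40)/2 = 20; maximum distance = (40 − 0)/2 = 20.

location 20, max distance 20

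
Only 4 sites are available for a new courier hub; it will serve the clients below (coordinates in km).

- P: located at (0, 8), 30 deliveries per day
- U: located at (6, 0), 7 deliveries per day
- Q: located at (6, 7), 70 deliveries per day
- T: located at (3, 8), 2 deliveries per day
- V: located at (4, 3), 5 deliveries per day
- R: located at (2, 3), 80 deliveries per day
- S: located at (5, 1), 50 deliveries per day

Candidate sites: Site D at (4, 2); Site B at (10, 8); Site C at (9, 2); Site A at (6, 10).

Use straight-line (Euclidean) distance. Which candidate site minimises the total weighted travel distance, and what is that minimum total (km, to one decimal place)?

Site D, total 879.9 km

Total weighted distance at each candidate:
  Site D (4, 2): total = 879.9
  Site B (10, 8): total = 1889.1
  Site C (9, 2): total = 1572.2
  Site A (6, 10): total = 1611.1
Minimum is at Site D with total 879.9 km.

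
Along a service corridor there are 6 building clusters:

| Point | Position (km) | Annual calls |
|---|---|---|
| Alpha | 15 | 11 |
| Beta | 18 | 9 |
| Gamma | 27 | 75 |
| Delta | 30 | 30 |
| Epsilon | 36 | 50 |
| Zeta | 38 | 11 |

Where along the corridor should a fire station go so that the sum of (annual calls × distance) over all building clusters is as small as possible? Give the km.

For a sum of weighted absolute distances on a line, the optimum is the weighted median (not the mean). Total weight W = 186; half-weight = 93.
Sort by position and accumulate weight:
  km 15 (Alpha, w=11) → cum 11
  km 18 (Beta, w=9) → cum 20
  km 27 (Gamma, w=75) → cum 95  ≥ 93 → median here
  km 30 (Delta, w=30) → cum 125
  km 36 (Epsilon, w=50) → cum 175
  km 38 (Zeta, w=11) → cum 186
Optimal location: km 27.

x = 27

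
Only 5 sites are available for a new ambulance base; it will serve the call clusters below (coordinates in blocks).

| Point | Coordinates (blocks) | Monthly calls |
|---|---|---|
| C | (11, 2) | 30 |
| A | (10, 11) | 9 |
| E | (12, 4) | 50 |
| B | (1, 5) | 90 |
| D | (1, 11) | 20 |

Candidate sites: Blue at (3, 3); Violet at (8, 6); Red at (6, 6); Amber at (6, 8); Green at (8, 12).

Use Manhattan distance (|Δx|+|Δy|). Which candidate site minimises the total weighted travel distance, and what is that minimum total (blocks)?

Blue, total 1465 blocks

Total weighted distance at each candidate:
  Blue (3, 3): total = 1465
  Violet (8, 6): total = 1533
  Red (6, 6): total = 1491
  Amber (6, 8): total = 1773
  Green (8, 12): total = 2437
Minimum is at Blue with total 1465 blocks.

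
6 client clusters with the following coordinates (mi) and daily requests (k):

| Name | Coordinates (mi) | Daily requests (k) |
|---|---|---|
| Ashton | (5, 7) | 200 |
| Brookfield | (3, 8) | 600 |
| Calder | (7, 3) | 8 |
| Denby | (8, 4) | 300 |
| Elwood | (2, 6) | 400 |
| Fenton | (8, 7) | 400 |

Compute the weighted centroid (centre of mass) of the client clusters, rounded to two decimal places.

The minimiser of Σwᵢ‖p−pᵢ‖² is the weighted centroid p* = (Σwᵢpᵢ)/(Σwᵢ).
Σwᵢ = 1908.
Σwᵢxᵢ = 200·5 + 600·3 + 8·7 + 300·8 + 400·2 + 400·8 = 9256.
Σwᵢyᵢ = 200·7 + 600·8 + 8·3 + 300·4 + 400·6 + 400·7 = 12624.
x* = 9256/1908 = 4.85, y* = 12624/1908 = 6.62.

(4.85, 6.62)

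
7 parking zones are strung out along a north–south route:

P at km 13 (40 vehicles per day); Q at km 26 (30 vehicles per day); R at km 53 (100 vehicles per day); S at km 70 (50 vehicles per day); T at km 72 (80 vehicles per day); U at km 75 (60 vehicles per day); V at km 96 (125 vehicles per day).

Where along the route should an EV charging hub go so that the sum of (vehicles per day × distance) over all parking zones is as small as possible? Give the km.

For a sum of weighted absolute distances on a line, the optimum is the weighted median (not the mean). Total weight W = 485; half-weight = 242.5.
Sort by position and accumulate weight:
  km 13 (P, w=40) → cum 40
  km 26 (Q, w=30) → cum 70
  km 53 (R, w=100) → cum 170
  km 70 (S, w=50) → cum 220
  km 72 (T, w=80) → cum 300  ≥ 242.5 → median here
  km 75 (U, w=60) → cum 360
  km 96 (V, w=125) → cum 485
Optimal location: km 72.

x = 72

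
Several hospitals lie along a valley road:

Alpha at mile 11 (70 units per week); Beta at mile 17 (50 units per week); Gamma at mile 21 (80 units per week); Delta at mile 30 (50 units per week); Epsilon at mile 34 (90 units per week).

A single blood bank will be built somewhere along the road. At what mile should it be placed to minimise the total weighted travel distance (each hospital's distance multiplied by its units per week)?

For a sum of weighted absolute distances on a line, the optimum is the weighted median (not the mean). Total weight W = 340; half-weight = 170.
Sort by position and accumulate weight:
  mile 11 (Alpha, w=70) → cum 70
  mile 17 (Beta, w=50) → cum 120
  mile 21 (Gamma, w=80) → cum 200  ≥ 170 → median here
  mile 30 (Delta, w=50) → cum 250
  mile 34 (Epsilon, w=90) → cum 340
Optimal location: mile 21.

x = 21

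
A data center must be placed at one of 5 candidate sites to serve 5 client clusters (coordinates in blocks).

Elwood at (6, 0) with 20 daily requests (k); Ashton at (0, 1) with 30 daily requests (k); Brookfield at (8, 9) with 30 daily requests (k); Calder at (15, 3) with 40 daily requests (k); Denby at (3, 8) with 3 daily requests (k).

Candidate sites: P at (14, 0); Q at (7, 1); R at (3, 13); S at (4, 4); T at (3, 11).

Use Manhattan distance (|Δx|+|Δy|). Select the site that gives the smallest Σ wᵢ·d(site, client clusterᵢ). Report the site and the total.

Q, total 953 blocks

Total weighted distance at each candidate:
  P (14, 0): total = 1277
  Q (7, 1): total = 953
  R (3, 13): total = 1935
  S (4, 4): total = 1095
  T (3, 11): total = 1689
Minimum is at Q with total 953 blocks.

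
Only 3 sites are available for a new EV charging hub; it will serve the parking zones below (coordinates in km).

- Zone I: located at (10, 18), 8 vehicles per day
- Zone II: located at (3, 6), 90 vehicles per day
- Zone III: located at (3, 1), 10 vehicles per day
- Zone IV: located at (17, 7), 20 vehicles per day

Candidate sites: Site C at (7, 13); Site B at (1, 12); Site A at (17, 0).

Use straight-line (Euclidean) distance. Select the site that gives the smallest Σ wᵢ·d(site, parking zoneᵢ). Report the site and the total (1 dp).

Total weighted distance at each candidate:
  Site C (7, 13): total = 1132.0
  Site B (1, 12): total = 1102.8
  Site A (17, 0): total = 1805.7
Minimum is at Site B with total 1102.8 km.

Site B, total 1102.8 km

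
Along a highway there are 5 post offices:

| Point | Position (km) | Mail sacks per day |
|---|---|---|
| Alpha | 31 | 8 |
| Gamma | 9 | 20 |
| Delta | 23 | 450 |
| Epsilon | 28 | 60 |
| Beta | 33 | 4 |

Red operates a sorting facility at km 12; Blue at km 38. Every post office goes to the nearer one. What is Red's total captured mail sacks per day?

The indifferent point is the midpoint (12+38)/2 = 25; post offices left of it (closer to Red at 12) go to Red, those right go to Blue.
  Gamma at 9 (w=20) → Red
  Delta at 23 (w=450) → Red
  Epsilon at 28 (w=60) → Blue
  Alpha at 31 (w=8) → Blue
  Beta at 33 (w=4) → Blue
Red captures 470; Blue captures 72.

470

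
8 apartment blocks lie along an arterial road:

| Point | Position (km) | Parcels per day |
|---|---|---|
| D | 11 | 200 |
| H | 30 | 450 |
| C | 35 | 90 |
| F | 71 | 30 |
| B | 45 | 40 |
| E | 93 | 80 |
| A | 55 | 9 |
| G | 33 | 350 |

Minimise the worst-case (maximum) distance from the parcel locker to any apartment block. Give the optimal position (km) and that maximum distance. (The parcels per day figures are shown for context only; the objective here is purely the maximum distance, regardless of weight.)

location 52, max distance 41

The 1-center on a line is the midpoint of the two extreme points: leftmost at 11, rightmost at 93.
Optimal location = (11 + 93)/2 = 52; maximum distance = (93 − 11)/2 = 41.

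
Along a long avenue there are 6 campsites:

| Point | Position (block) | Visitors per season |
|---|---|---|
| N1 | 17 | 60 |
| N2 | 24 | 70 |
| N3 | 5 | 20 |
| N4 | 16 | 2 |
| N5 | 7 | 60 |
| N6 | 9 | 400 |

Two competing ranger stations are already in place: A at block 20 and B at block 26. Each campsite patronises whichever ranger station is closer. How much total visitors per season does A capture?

542

The indifferent point is the midpoint (20+26)/2 = 23; campsites left of it (closer to A at 20) go to A, those right go to B.
  N3 at 5 (w=20) → A
  N5 at 7 (w=60) → A
  N6 at 9 (w=400) → A
  N4 at 16 (w=2) → A
  N1 at 17 (w=60) → A
  N2 at 24 (w=70) → B
A captures 542; B captures 70.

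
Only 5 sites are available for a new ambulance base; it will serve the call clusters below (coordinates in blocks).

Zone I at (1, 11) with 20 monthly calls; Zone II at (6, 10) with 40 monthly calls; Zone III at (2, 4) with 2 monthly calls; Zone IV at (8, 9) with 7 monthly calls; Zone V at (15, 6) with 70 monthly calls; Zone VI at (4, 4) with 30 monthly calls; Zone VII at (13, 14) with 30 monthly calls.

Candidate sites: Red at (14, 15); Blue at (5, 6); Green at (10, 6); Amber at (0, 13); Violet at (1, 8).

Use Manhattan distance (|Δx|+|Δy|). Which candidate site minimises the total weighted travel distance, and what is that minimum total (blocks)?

Green, total 1575 blocks

Total weighted distance at each candidate:
  Red (14, 15): total = 2380
  Blue (5, 6): total = 1702
  Green (10, 6): total = 1575
  Amber (0, 13): total = 2876
  Violet (1, 8): total = 2276
Minimum is at Green with total 1575 blocks.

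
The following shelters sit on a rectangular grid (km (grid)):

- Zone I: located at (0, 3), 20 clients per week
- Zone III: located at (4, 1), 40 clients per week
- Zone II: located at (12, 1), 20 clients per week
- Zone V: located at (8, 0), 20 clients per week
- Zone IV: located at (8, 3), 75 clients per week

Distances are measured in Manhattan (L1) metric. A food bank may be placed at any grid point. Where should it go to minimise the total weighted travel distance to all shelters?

(8, 3)

Manhattan distance separates: Σwᵢ(|x−xᵢ|+|y−yᵢ|) = Σwᵢ|x−xᵢ| + Σwᵢ|y−yᵢ|, so x and y are optimised independently as 1-D weighted medians.
Total weight W = 175; half = 87.5.
x-coordinate, sorted with cumulative weight:
  x=0 (Zone I, w=20) cum 20
  x=4 (Zone III, w=40) cum 60
  x=8 (Zone V, w=20) cum 80
  x=8 (Zone IV, w=75) cum 155  ← median
  x=12 (Zone II, w=20) cum 175
⇒ x* = 8
y-coordinate, sorted with cumulative weight:
  y=0 (Zone V, w=20) cum 20
  y=1 (Zone III, w=40) cum 60
  y=1 (Zone II, w=20) cum 80
  y=3 (Zone I, w=20) cum 100  ← median
  y=3 (Zone IV, w=75) cum 175
⇒ y* = 3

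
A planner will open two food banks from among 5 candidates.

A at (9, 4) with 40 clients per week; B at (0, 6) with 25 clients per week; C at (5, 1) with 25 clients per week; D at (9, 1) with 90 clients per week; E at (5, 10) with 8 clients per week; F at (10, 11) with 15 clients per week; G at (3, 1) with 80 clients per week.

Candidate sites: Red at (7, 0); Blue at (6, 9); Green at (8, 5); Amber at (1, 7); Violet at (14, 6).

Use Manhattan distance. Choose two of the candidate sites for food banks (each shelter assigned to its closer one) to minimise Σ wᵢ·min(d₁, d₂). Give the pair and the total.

Evaluate every pair (each demand assigned to the nearer of the two):
  {Red, Green}: total = 1234
  {Red, Amber}: total = 1286
  {Red, Blue}: total = 1316
  {Red, Violet}: total = 1541
  {Green, Amber}: total = 1571
  {Blue, Green}: total = 1756
  {Green, Violet}: total = 1834
  {Amber, Violet}: total = 2311
  {Blue, Amber}: total = 2331
  {Blue, Violet}: total = 2616
Best pair: {Red, Green} with total 1234.

{Red, Green}, total 1234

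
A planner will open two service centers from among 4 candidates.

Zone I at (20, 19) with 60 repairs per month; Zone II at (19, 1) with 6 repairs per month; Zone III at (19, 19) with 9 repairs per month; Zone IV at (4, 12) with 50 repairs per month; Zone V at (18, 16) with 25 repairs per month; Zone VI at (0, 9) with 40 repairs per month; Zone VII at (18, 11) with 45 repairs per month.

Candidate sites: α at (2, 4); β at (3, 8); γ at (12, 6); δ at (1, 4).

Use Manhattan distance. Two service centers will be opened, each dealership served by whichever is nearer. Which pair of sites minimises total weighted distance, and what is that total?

Evaluate every pair (each demand assigned to the nearer of the two):
  {β, γ}: total = 2817
  {α, γ}: total = 3187
  {γ, δ}: total = 3197
  {α, β}: total = 3838
  {β, δ}: total = 3844
  {α, δ}: total = 4863
Best pair: {β, γ} with total 2817.

{β, γ}, total 2817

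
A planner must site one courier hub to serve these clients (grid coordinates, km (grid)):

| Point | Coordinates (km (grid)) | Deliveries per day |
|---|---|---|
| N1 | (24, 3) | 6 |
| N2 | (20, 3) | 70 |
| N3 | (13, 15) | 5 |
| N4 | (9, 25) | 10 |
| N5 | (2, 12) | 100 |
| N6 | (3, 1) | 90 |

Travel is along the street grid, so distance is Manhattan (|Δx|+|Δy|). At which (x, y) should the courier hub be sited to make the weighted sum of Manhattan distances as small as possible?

(3, 3)

Manhattan distance separates: Σwᵢ(|x−xᵢ|+|y−yᵢ|) = Σwᵢ|x−xᵢ| + Σwᵢ|y−yᵢ|, so x and y are optimised independently as 1-D weighted medians.
Total weight W = 281; half = 140.5.
x-coordinate, sorted with cumulative weight:
  x=2 (N5, w=100) cum 100
  x=3 (N6, w=90) cum 190  ← median
  x=9 (N4, w=10) cum 200
  x=13 (N3, w=5) cum 205
  x=20 (N2, w=70) cum 275
  x=24 (N1, w=6) cum 281
⇒ x* = 3
y-coordinate, sorted with cumulative weight:
  y=1 (N6, w=90) cum 90
  y=3 (N1, w=6) cum 96
  y=3 (N2, w=70) cum 166  ← median
  y=12 (N5, w=100) cum 266
  y=15 (N3, w=5) cum 271
  y=25 (N4, w=10) cum 281
⇒ y* = 3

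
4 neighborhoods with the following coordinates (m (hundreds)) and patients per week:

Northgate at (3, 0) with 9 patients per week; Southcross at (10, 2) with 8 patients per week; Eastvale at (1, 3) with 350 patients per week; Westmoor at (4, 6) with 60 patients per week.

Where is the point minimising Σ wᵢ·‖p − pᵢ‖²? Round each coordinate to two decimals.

(1.63, 3.34)

The minimiser of Σwᵢ‖p−pᵢ‖² is the weighted centroid p* = (Σwᵢpᵢ)/(Σwᵢ).
Σwᵢ = 427.
Σwᵢxᵢ = 9·3 + 8·10 + 350·1 + 60·4 = 697.
Σwᵢyᵢ = 9·0 + 8·2 + 350·3 + 60·6 = 1426.
x* = 697/427 = 1.63, y* = 1426/427 = 3.34.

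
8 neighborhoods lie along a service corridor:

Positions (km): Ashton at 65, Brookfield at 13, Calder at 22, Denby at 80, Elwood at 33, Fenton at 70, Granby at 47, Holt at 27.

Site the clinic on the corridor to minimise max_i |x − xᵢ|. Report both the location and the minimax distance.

The 1-center on a line is the midpoint of the two extreme points: leftmost at 13, rightmost at 80.
Optimal location = (13 + 80)/2 = 46.5; maximum distance = (80 − 13)/2 = 33.5.

location 46.5, max distance 33.5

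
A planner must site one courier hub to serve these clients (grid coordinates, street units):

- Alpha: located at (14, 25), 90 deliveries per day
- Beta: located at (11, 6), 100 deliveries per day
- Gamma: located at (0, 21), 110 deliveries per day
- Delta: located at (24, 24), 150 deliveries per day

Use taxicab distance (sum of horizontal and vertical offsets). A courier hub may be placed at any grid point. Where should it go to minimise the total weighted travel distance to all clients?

Manhattan distance separates: Σwᵢ(|x−xᵢ|+|y−yᵢ|) = Σwᵢ|x−xᵢ| + Σwᵢ|y−yᵢ|, so x and y are optimised independently as 1-D weighted medians.
Total weight W = 450; half = 225.
x-coordinate, sorted with cumulative weight:
  x=0 (Gamma, w=110) cum 110
  x=11 (Beta, w=100) cum 210
  x=14 (Alpha, w=90) cum 300  ← median
  x=24 (Delta, w=150) cum 450
⇒ x* = 14
y-coordinate, sorted with cumulative weight:
  y=6 (Beta, w=100) cum 100
  y=21 (Gamma, w=110) cum 210
  y=24 (Delta, w=150) cum 360  ← median
  y=25 (Alpha, w=90) cum 450
⇒ y* = 24

(14, 24)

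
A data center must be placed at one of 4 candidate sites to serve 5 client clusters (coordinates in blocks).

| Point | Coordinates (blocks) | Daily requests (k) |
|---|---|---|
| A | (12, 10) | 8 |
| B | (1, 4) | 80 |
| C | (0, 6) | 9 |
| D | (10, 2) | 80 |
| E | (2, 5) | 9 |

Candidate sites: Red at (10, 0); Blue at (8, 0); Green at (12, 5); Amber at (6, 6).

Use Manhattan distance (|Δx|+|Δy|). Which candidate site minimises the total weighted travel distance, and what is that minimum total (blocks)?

Total weighted distance at each candidate:
  Red (10, 0): total = 1557
  Blue (8, 0): total = 1537
  Green (12, 5): total = 1607
  Amber (6, 6): total = 1379
Minimum is at Amber with total 1379 blocks.

Amber, total 1379 blocks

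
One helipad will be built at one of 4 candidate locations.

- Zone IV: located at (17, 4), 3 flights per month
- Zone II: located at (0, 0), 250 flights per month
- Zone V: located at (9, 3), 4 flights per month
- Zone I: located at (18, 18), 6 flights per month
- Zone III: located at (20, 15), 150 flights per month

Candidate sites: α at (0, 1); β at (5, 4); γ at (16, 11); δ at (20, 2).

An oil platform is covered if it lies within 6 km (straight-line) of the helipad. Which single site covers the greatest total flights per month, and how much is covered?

Coverage radius r = 6 km; a point is covered iff (Δx)²+(Δy)² ≤ 6² = 36.
  α (0, 1): covers {Zone II} → 250
  β (5, 4): covers {Zone V} → 4
  γ (16, 11): covers {Zone III} → 150
  δ (20, 2): covers {Zone IV} → 3
Maximum coverage at α: 250 flights per month.

α, covering 250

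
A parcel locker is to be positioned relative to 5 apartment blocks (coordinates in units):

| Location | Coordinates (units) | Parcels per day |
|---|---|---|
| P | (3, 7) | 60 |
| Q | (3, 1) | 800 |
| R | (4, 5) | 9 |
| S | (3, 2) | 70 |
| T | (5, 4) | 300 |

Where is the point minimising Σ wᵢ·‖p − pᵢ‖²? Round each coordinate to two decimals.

The minimiser of Σwᵢ‖p−pᵢ‖² is the weighted centroid p* = (Σwᵢpᵢ)/(Σwᵢ).
Σwᵢ = 1239.
Σwᵢxᵢ = 60·3 + 800·3 + 9·4 + 70·3 + 300·5 = 4326.
Σwᵢyᵢ = 60·7 + 800·1 + 9·5 + 70·2 + 300·4 = 2605.
x* = 4326/1239 = 3.49, y* = 2605/1239 = 2.10.

(3.49, 2.10)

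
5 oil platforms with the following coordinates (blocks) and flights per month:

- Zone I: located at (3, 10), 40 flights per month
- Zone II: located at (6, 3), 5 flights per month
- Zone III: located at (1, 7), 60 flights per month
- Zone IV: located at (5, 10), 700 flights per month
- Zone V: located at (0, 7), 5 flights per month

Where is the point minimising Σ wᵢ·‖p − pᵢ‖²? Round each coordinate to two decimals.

(4.58, 9.72)

The minimiser of Σwᵢ‖p−pᵢ‖² is the weighted centroid p* = (Σwᵢpᵢ)/(Σwᵢ).
Σwᵢ = 810.
Σwᵢxᵢ = 40·3 + 5·6 + 60·1 + 700·5 + 5·0 = 3710.
Σwᵢyᵢ = 40·10 + 5·3 + 60·7 + 700·10 + 5·7 = 7870.
x* = 3710/810 = 4.58, y* = 7870/810 = 9.72.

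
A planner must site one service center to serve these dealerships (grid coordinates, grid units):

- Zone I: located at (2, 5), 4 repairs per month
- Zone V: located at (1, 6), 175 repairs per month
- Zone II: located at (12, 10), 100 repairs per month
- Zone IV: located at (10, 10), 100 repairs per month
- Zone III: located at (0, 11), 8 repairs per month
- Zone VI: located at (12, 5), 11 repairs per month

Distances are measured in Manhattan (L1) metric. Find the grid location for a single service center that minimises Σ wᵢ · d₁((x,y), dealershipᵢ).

Manhattan distance separates: Σwᵢ(|x−xᵢ|+|y−yᵢ|) = Σwᵢ|x−xᵢ| + Σwᵢ|y−yᵢ|, so x and y are optimised independently as 1-D weighted medians.
Total weight W = 398; half = 199.
x-coordinate, sorted with cumulative weight:
  x=0 (Zone III, w=8) cum 8
  x=1 (Zone V, w=175) cum 183
  x=2 (Zone I, w=4) cum 187
  x=10 (Zone IV, w=100) cum 287  ← median
  x=12 (Zone II, w=100) cum 387
  x=12 (Zone VI, w=11) cum 398
⇒ x* = 10
y-coordinate, sorted with cumulative weight:
  y=5 (Zone I, w=4) cum 4
  y=5 (Zone VI, w=11) cum 15
  y=6 (Zone V, w=175) cum 190
  y=10 (Zone II, w=100) cum 290  ← median
  y=10 (Zone IV, w=100) cum 390
  y=11 (Zone III, w=8) cum 398
⇒ y* = 10

(10, 10)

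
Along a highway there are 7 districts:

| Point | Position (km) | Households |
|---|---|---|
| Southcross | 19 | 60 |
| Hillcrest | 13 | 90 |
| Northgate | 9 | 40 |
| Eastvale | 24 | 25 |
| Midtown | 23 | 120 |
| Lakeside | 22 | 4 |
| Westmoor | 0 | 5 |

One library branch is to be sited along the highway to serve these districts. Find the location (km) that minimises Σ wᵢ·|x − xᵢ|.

For a sum of weighted absolute distances on a line, the optimum is the weighted median (not the mean). Total weight W = 344; half-weight = 172.
Sort by position and accumulate weight:
  km 0 (Westmoor, w=5) → cum 5
  km 9 (Northgate, w=40) → cum 45
  km 13 (Hillcrest, w=90) → cum 135
  km 19 (Southcross, w=60) → cum 195  ≥ 172 → median here
  km 22 (Lakeside, w=4) → cum 199
  km 23 (Midtown, w=120) → cum 319
  km 24 (Eastvale, w=25) → cum 344
Optimal location: km 19.

x = 19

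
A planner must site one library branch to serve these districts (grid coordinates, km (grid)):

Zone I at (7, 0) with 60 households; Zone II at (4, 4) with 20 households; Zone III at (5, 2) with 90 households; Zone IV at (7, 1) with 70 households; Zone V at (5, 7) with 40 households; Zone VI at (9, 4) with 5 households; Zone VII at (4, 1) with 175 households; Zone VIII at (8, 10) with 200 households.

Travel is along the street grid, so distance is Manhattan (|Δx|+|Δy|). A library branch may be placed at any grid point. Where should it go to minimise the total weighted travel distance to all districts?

(7, 2)

Manhattan distance separates: Σwᵢ(|x−xᵢ|+|y−yᵢ|) = Σwᵢ|x−xᵢ| + Σwᵢ|y−yᵢ|, so x and y are optimised independently as 1-D weighted medians.
Total weight W = 660; half = 330.
x-coordinate, sorted with cumulative weight:
  x=4 (Zone II, w=20) cum 20
  x=4 (Zone VII, w=175) cum 195
  x=5 (Zone III, w=90) cum 285
  x=5 (Zone V, w=40) cum 325
  x=7 (Zone I, w=60) cum 385  ← median
  x=7 (Zone IV, w=70) cum 455
  x=8 (Zone VIII, w=200) cum 655
  x=9 (Zone VI, w=5) cum 660
⇒ x* = 7
y-coordinate, sorted with cumulative weight:
  y=0 (Zone I, w=60) cum 60
  y=1 (Zone IV, w=70) cum 130
  y=1 (Zone VII, w=175) cum 305
  y=2 (Zone III, w=90) cum 395  ← median
  y=4 (Zone II, w=20) cum 415
  y=4 (Zone VI, w=5) cum 420
  y=7 (Zone V, w=40) cum 460
  y=10 (Zone VIII, w=200) cum 660
⇒ y* = 2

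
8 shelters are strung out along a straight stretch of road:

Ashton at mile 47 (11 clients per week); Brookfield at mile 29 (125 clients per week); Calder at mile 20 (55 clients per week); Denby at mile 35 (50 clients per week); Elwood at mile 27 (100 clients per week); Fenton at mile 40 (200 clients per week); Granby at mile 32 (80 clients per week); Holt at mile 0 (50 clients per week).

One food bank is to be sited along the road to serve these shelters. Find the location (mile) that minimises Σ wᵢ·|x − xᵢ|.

x = 32

For a sum of weighted absolute distances on a line, the optimum is the weighted median (not the mean). Total weight W = 671; half-weight = 335.5.
Sort by position and accumulate weight:
  mile 0 (Holt, w=50) → cum 50
  mile 20 (Calder, w=55) → cum 105
  mile 27 (Elwood, w=100) → cum 205
  mile 29 (Brookfield, w=125) → cum 330
  mile 32 (Granby, w=80) → cum 410  ≥ 335.5 → median here
  mile 35 (Denby, w=50) → cum 460
  mile 40 (Fenton, w=200) → cum 660
  mile 47 (Ashton, w=11) → cum 671
Optimal location: mile 32.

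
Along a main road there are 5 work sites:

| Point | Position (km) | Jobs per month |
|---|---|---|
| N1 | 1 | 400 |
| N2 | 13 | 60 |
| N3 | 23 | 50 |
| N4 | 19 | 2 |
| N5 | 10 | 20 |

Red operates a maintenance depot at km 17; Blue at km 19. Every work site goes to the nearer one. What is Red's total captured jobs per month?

The indifferent point is the midpoint (17+19)/2 = 18; work sites left of it (closer to Red at 17) go to Red, those right go to Blue.
  N1 at 1 (w=400) → Red
  N5 at 10 (w=20) → Red
  N2 at 13 (w=60) → Red
  N4 at 19 (w=2) → Blue
  N3 at 23 (w=50) → Blue
Red captures 480; Blue captures 52.

480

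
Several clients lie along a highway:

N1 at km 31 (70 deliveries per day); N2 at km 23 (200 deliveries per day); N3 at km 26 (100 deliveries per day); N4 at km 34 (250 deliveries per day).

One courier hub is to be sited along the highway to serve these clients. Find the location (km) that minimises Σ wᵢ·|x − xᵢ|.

For a sum of weighted absolute distances on a line, the optimum is the weighted median (not the mean). Total weight W = 620; half-weight = 310.
Sort by position and accumulate weight:
  km 23 (N2, w=200) → cum 200
  km 26 (N3, w=100) → cum 300
  km 31 (N1, w=70) → cum 370  ≥ 310 → median here
  km 34 (N4, w=250) → cum 620
Optimal location: km 31.

x = 31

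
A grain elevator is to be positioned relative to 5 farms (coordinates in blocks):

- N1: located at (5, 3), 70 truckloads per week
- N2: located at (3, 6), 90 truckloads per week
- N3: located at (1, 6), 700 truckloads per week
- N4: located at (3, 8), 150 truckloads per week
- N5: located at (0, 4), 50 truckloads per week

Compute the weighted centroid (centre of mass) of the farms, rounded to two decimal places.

(1.67, 5.99)

The minimiser of Σwᵢ‖p−pᵢ‖² is the weighted centroid p* = (Σwᵢpᵢ)/(Σwᵢ).
Σwᵢ = 1060.
Σwᵢxᵢ = 70·5 + 90·3 + 700·1 + 150·3 + 50·0 = 1770.
Σwᵢyᵢ = 70·3 + 90·6 + 700·6 + 150·8 + 50·4 = 6350.
x* = 1770/1060 = 1.67, y* = 6350/1060 = 5.99.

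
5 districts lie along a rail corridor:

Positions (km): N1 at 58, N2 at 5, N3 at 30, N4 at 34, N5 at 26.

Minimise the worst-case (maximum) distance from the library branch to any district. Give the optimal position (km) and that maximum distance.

The 1-center on a line is the midpoint of the two extreme points: leftmost at 5, rightmost at 58.
Optimal location = (5 + 58)/2 = 31.5; maximum distance = (58 − 5)/2 = 26.5.

location 31.5, max distance 26.5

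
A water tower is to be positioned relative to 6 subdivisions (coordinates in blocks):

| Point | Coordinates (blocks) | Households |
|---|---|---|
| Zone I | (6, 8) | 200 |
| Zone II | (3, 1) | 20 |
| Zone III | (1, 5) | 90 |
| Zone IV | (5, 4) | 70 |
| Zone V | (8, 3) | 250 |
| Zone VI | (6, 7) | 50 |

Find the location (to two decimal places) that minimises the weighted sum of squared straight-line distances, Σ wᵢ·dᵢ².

The minimiser of Σwᵢ‖p−pᵢ‖² is the weighted centroid p* = (Σwᵢpᵢ)/(Σwᵢ).
Σwᵢ = 680.
Σwᵢxᵢ = 200·6 + 20·3 + 90·1 + 70·5 + 250·8 + 50·6 = 4000.
Σwᵢyᵢ = 200·8 + 20·1 + 90·5 + 70·4 + 250·3 + 50·7 = 3450.
x* = 4000/680 = 5.88, y* = 3450/680 = 5.07.

(5.88, 5.07)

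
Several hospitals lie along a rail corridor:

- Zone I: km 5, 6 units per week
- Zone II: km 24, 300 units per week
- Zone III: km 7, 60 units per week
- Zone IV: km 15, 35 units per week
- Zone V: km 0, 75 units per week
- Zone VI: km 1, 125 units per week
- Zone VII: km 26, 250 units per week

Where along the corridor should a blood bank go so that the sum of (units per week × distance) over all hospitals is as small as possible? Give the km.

For a sum of weighted absolute distances on a line, the optimum is the weighted median (not the mean). Total weight W = 851; half-weight = 425.5.
Sort by position and accumulate weight:
  km 0 (Zone V, w=75) → cum 75
  km 1 (Zone VI, w=125) → cum 200
  km 5 (Zone I, w=6) → cum 206
  km 7 (Zone III, w=60) → cum 266
  km 15 (Zone IV, w=35) → cum 301
  km 24 (Zone II, w=300) → cum 601  ≥ 425.5 → median here
  km 26 (Zone VII, w=250) → cum 851
Optimal location: km 24.

x = 24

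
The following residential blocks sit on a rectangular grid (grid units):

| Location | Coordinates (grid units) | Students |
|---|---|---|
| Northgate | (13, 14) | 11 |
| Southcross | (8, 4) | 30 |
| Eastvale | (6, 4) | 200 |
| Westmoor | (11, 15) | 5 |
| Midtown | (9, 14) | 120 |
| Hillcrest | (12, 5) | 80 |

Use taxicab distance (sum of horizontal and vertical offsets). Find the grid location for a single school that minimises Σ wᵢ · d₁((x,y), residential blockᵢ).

Manhattan distance separates: Σwᵢ(|x−xᵢ|+|y−yᵢ|) = Σwᵢ|x−xᵢ| + Σwᵢ|y−yᵢ|, so x and y are optimised independently as 1-D weighted medians.
Total weight W = 446; half = 223.
x-coordinate, sorted with cumulative weight:
  x=6 (Eastvale, w=200) cum 200
  x=8 (Southcross, w=30) cum 230  ← median
  x=9 (Midtown, w=120) cum 350
  x=11 (Westmoor, w=5) cum 355
  x=12 (Hillcrest, w=80) cum 435
  x=13 (Northgate, w=11) cum 446
⇒ x* = 8
y-coordinate, sorted with cumulative weight:
  y=4 (Southcross, w=30) cum 30
  y=4 (Eastvale, w=200) cum 230  ← median
  y=5 (Hillcrest, w=80) cum 310
  y=14 (Northgate, w=11) cum 321
  y=14 (Midtown, w=120) cum 441
  y=15 (Westmoor, w=5) cum 446
⇒ y* = 4

(8, 4)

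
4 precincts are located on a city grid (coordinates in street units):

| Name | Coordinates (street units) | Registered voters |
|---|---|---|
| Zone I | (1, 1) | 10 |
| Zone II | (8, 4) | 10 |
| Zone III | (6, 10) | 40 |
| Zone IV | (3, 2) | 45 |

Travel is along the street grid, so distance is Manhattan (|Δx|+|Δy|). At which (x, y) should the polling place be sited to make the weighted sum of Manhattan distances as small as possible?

(3, 2)

Manhattan distance separates: Σwᵢ(|x−xᵢ|+|y−yᵢ|) = Σwᵢ|x−xᵢ| + Σwᵢ|y−yᵢ|, so x and y are optimised independently as 1-D weighted medians.
Total weight W = 105; half = 52.5.
x-coordinate, sorted with cumulative weight:
  x=1 (Zone I, w=10) cum 10
  x=3 (Zone IV, w=45) cum 55  ← median
  x=6 (Zone III, w=40) cum 95
  x=8 (Zone II, w=10) cum 105
⇒ x* = 3
y-coordinate, sorted with cumulative weight:
  y=1 (Zone I, w=10) cum 10
  y=2 (Zone IV, w=45) cum 55  ← median
  y=4 (Zone II, w=10) cum 65
  y=10 (Zone III, w=40) cum 105
⇒ y* = 2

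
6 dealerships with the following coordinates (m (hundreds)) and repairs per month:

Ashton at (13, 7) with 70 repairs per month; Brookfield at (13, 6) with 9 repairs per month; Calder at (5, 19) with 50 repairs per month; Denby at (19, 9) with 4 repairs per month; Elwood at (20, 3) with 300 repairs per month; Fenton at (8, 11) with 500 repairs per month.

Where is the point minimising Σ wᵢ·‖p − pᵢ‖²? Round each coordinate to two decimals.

The minimiser of Σwᵢ‖p−pᵢ‖² is the weighted centroid p* = (Σwᵢpᵢ)/(Σwᵢ).
Σwᵢ = 933.
Σwᵢxᵢ = 70·13 + 9·13 + 50·5 + 4·19 + 300·20 + 500·8 = 11353.
Σwᵢyᵢ = 70·7 + 9·6 + 50·19 + 4·9 + 300·3 + 500·11 = 7930.
x* = 11353/933 = 12.17, y* = 7930/933 = 8.50.

(12.17, 8.50)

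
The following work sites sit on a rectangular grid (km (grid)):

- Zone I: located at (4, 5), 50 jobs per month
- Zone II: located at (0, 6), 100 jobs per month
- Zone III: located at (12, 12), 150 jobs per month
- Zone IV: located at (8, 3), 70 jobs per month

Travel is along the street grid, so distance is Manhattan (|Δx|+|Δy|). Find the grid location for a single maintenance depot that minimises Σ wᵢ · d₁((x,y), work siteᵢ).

(8, 6)

Manhattan distance separates: Σwᵢ(|x−xᵢ|+|y−yᵢ|) = Σwᵢ|x−xᵢ| + Σwᵢ|y−yᵢ|, so x and y are optimised independently as 1-D weighted medians.
Total weight W = 370; half = 185.
x-coordinate, sorted with cumulative weight:
  x=0 (Zone II, w=100) cum 100
  x=4 (Zone I, w=50) cum 150
  x=8 (Zone IV, w=70) cum 220  ← median
  x=12 (Zone III, w=150) cum 370
⇒ x* = 8
y-coordinate, sorted with cumulative weight:
  y=3 (Zone IV, w=70) cum 70
  y=5 (Zone I, w=50) cum 120
  y=6 (Zone II, w=100) cum 220  ← median
  y=12 (Zone III, w=150) cum 370
⇒ y* = 6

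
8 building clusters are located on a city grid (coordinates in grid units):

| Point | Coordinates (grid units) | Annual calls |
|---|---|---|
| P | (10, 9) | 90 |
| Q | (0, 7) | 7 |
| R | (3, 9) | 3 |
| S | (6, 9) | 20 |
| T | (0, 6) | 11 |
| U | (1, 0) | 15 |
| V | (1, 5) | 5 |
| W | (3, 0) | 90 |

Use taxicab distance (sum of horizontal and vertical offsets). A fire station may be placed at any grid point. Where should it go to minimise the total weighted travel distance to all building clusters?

Manhattan distance separates: Σwᵢ(|x−xᵢ|+|y−yᵢ|) = Σwᵢ|x−xᵢ| + Σwᵢ|y−yᵢ|, so x and y are optimised independently as 1-D weighted medians.
Total weight W = 241; half = 120.5.
x-coordinate, sorted with cumulative weight:
  x=0 (Q, w=7) cum 7
  x=0 (T, w=11) cum 18
  x=1 (U, w=15) cum 33
  x=1 (V, w=5) cum 38
  x=3 (R, w=3) cum 41
  x=3 (W, w=90) cum 131  ← median
  x=6 (S, w=20) cum 151
  x=10 (P, w=90) cum 241
⇒ x* = 3
y-coordinate, sorted with cumulative weight:
  y=0 (U, w=15) cum 15
  y=0 (W, w=90) cum 105
  y=5 (V, w=5) cum 110
  y=6 (T, w=11) cum 121  ← median
  y=7 (Q, w=7) cum 128
  y=9 (P, w=90) cum 218
  y=9 (R, w=3) cum 221
  y=9 (S, w=20) cum 241
⇒ y* = 6

(3, 6)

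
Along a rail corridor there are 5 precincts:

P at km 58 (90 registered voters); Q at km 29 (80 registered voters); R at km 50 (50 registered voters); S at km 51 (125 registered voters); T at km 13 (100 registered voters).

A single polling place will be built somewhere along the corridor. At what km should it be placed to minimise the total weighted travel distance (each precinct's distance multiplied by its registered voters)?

For a sum of weighted absolute distances on a line, the optimum is the weighted median (not the mean). Total weight W = 445; half-weight = 222.5.
Sort by position and accumulate weight:
  km 13 (T, w=100) → cum 100
  km 29 (Q, w=80) → cum 180
  km 50 (R, w=50) → cum 230  ≥ 222.5 → median here
  km 51 (S, w=125) → cum 355
  km 58 (P, w=90) → cum 445
Optimal location: km 50.

x = 50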